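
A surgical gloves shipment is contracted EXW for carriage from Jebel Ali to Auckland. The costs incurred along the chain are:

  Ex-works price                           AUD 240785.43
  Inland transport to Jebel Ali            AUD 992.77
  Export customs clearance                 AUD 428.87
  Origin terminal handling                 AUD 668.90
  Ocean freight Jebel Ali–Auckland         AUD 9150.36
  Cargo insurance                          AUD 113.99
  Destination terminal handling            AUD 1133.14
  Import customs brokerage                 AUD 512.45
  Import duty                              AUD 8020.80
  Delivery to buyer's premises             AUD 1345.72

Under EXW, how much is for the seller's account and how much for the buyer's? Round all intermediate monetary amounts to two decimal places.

EXW: the seller makes goods available at their premises; the buyer bears all onward costs.
Seller's account: goods 240785.43 = 240785.43
Buyer's account: inland to port 992.77 + export clearance 428.87 + origin terminal 668.90 + freight 9150.36 + insurance 113.99 + destination terminal 1133.14 + brokerage 512.45 + duty 8020.80 + delivery 1345.72 = 22367.00

Seller: AUD 240785.43; buyer: AUD 22367.00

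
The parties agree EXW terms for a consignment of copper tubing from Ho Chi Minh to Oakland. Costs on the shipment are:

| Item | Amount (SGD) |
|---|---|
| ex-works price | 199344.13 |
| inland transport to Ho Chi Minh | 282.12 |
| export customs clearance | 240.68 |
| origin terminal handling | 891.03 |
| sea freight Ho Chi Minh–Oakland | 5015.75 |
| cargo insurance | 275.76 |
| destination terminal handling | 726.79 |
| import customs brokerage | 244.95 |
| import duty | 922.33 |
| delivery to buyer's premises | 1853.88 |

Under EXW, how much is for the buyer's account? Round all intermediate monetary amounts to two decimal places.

Buyer's account: SGD 10453.29

EXW: the seller makes goods available at their premises; the buyer bears all onward costs.
Seller's account: goods 199344.13 = 199344.13
Buyer's account: inland to port 282.12 + export clearance 240.68 + origin terminal 891.03 + freight 5015.75 + insurance 275.76 + destination terminal 726.79 + brokerage 244.95 + duty 922.33 + delivery 1853.88 = 10453.29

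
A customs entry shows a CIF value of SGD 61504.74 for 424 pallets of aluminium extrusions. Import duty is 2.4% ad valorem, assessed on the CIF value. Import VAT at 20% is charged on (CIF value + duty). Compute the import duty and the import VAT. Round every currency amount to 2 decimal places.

Import duty: SGD 1476.11; import VAT: SGD 12596.17

Import duty = 61504.74 × 2.4% = 1476.11
VAT base = CIF + duty = 61504.74 + 1476.11 = 62980.85
Import VAT = 62980.85 × 20% = 12596.17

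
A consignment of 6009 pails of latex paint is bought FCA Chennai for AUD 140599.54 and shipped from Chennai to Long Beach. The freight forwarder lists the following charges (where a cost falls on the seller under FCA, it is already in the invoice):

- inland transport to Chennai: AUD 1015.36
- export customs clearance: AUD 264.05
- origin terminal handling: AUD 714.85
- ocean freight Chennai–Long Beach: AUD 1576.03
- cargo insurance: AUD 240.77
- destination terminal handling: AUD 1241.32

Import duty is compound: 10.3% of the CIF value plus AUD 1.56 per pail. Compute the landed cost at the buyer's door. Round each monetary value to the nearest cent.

Total landed cost: AUD 168489.06

FCA: the seller delivers export-cleared goods to the carrier; the buyer bears costs from that point.
Already in the invoice (seller's account under FCA): inland to port, export clearance — exclude.
CIF value = FCA price + origin terminal + freight + insurance = 140599.54 + 714.85 + 1576.03 + 240.77 = 143131.19
Ad valorem component: 143131.19 × 10.3% = 14742.51
Specific component: 6009 × 1.56 = 9374.04
Import duty = 14742.51 + 9374.04 = 24116.55
Buyer bears: origin terminal 714.85 + freight 1576.03 + insurance 240.77 + destination terminal 1241.32 + duty 24116.55 = 27889.52
Landed cost = invoice 140599.54 + 27889.52 = 168489.06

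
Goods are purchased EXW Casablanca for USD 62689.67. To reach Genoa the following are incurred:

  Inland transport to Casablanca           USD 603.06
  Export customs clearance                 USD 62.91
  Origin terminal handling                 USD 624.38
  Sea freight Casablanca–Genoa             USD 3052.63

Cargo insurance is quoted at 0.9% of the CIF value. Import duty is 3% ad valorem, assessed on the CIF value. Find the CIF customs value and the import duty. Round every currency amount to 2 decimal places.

Let C be the CIF value. C = EXW price + pre-shipment costs + freight + 0.9% × C
C − 0.9% × C = 62689.67 + 603.06 + 62.91 + 624.38 + 3052.63
0.991 × C = 67032.65
C = 67032.65 / 0.991 = 67641.42
Insurance premium = 0.9% × 67641.42 = 608.77
Import duty = 67641.42 × 3% = 2029.24

CIF value: USD 67641.42; import duty: USD 2029.24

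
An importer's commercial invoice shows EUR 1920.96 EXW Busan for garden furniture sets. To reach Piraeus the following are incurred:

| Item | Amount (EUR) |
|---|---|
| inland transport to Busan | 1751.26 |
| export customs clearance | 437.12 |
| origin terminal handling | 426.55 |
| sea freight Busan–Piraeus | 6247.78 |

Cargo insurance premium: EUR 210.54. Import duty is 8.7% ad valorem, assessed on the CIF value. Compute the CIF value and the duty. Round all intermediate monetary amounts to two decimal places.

CIF = EXW price + pre-shipment costs + freight + insurance
CIF = 1920.96 + 1751.26 + 437.12 + 426.55 + 6247.78 + 210.54 = 10994.21
Import duty = 10994.21 × 8.7% = 956.50

CIF value: EUR 10994.21; import duty: EUR 956.50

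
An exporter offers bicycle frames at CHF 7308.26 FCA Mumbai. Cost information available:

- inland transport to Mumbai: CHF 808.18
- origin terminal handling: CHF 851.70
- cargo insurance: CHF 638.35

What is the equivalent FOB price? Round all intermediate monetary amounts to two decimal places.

FOB price: CHF 8159.96

Not relevant to the conversion: inland to port — on the seller under both FCA and FOB; already in the FCA price and stays in the FOB price. insurance — on the buyer under both terms; not part of either seller's price.
From FCA to FOB, the seller additionally bears: origin terminal.
FOB price = 7308.26 + 851.70 = 8159.96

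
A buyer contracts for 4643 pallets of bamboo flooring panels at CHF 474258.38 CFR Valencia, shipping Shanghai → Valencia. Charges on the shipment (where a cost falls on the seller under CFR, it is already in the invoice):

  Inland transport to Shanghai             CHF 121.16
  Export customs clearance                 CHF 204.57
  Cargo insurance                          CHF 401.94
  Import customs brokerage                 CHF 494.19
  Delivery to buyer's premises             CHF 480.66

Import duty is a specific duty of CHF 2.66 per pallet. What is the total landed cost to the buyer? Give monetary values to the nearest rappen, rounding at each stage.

CFR: the seller pays costs through ocean freight to the destination port, but not insurance.
Already in the invoice (seller's account under CFR): inland to port, export clearance — exclude.
CIF value = CFR price + insurance = 474258.38 + 401.94 = 474660.32
Import duty = 4643 × 2.66 = 12350.38
Buyer bears: insurance 401.94 + brokerage 494.19 + delivery 480.66 + duty 12350.38 = 13727.17
Landed cost = invoice 474258.38 + 13727.17 = 487985.55

Total landed cost: CHF 487985.55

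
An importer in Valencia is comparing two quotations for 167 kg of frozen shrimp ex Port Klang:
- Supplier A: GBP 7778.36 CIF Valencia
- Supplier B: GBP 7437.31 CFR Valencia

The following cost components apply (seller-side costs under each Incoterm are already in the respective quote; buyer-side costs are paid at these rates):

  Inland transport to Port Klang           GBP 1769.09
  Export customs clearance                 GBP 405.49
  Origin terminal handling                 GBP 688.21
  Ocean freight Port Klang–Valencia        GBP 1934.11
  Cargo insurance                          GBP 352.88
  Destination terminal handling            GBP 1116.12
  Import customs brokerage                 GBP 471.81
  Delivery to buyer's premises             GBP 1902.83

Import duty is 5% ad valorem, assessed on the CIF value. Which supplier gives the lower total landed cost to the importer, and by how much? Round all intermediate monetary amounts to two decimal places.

Supplier A is cheaper by GBP 12.42

Supplier A (CIF):
The CIF price already equals the CIF value: 7778.36
Import duty = 7778.36 × 5% = 388.92
Buyer bears (A): 1116.12 + 471.81 + 1902.83 = 3490.76
Landed cost (A) = invoice 7778.36 + 3490.76 + duty 388.92 = 11658.04
Supplier B (CFR):
CIF value = CFR price + insurance = 7437.31 + 352.88 = 7790.19
Import duty = 7790.19 × 5% = 389.51
Buyer bears (B): 352.88 + 1116.12 + 471.81 + 1902.83 = 3843.64
Landed cost (B) = invoice 7437.31 + 3843.64 + duty 389.51 = 11670.46
Difference = |11658.04 − 11670.46| = 12.42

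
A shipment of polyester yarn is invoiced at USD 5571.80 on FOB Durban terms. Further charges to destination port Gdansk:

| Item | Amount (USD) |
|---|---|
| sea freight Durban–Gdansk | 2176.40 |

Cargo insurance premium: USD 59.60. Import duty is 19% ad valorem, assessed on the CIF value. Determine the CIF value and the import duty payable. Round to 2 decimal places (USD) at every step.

CIF value: USD 7807.80; import duty: USD 1483.48

CIF = FOB price + freight + insurance
CIF = 5571.80 + 2176.40 + 59.60 = 7807.80
Import duty = 7807.80 × 19% = 1483.48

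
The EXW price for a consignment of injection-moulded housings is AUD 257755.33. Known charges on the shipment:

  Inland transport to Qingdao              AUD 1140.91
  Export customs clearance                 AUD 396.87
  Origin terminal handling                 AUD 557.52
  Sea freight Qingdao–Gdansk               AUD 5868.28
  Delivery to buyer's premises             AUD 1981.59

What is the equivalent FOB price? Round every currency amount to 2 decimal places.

FOB price: AUD 259850.63

Not relevant to the conversion: delivery, freight — on the buyer under both terms; not part of either seller's price.
From EXW to FOB, the seller additionally bears: inland to port, export clearance, origin terminal.
FOB price = 257755.33 + 1140.91 + 396.87 + 557.52 = 259850.63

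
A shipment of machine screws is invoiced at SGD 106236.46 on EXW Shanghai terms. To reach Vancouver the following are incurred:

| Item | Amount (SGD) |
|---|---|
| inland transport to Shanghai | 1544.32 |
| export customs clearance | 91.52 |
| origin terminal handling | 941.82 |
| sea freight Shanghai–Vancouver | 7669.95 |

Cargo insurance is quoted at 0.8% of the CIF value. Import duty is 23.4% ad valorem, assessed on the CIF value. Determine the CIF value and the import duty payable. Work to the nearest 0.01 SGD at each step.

Let C be the CIF value. C = EXW price + pre-shipment costs + freight + 0.8% × C
C − 0.8% × C = 106236.46 + 1544.32 + 91.52 + 941.82 + 7669.95
0.992 × C = 116484.07
C = 116484.07 / 0.992 = 117423.46
Insurance premium = 0.8% × 117423.46 = 939.39
Import duty = 117423.46 × 23.4% = 27477.09

CIF value: SGD 117423.46; import duty: SGD 27477.09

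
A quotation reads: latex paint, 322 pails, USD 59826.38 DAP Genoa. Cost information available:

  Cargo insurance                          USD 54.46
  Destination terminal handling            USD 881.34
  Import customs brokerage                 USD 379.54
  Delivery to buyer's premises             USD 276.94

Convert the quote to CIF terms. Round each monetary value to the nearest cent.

Not relevant to the conversion: insurance — on the seller under both DAP and CIF; already in the DAP price and stays in the CIF price. brokerage — on the buyer under both terms; not part of either seller's price.
From DAP to CIF, the seller no longer bears: destination terminal, delivery.
CIF price = 59826.38 − 881.34 − 276.94 = 58668.10

CIF price: USD 58668.10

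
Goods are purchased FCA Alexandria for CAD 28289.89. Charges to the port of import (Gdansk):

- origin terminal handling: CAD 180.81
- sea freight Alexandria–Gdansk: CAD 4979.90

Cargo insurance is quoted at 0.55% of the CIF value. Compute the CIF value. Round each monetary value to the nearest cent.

Let C be the CIF value. C = FCA price + pre-shipment costs + freight + 0.55% × C
C − 0.55% × C = 28289.89 + 180.81 + 4979.90
0.9945 × C = 33450.60
C = 33450.60 / 0.9945 = 33635.60
Insurance premium = 0.55% × 33635.60 = 185.00

CIF value: CAD 33635.60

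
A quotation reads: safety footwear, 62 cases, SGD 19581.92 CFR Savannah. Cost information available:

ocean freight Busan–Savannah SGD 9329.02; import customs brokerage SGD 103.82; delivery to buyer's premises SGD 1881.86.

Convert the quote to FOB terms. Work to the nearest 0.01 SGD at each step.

FOB price: SGD 10252.90

Not relevant to the conversion: brokerage, delivery — on the buyer under both terms; not part of either seller's price.
From CFR to FOB, the seller no longer bears: freight.
FOB price = 19581.92 − 9329.02 = 10252.90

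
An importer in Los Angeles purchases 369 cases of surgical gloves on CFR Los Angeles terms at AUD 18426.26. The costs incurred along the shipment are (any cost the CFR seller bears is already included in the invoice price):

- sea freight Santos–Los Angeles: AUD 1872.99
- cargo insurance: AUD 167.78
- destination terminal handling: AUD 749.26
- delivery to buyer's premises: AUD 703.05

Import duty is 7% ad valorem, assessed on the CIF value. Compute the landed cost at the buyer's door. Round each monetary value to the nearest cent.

CFR: the seller pays costs through ocean freight to the destination port, but not insurance.
Already in the invoice (seller's account under CFR): freight — exclude.
CIF value = CFR price + insurance = 18426.26 + 167.78 = 18594.04
Import duty = 18594.04 × 7% = 1301.58
Buyer bears: insurance 167.78 + destination terminal 749.26 + delivery 703.05 + duty 1301.58 = 2921.67
Landed cost = invoice 18426.26 + 2921.67 = 21347.93

Total landed cost: AUD 21347.93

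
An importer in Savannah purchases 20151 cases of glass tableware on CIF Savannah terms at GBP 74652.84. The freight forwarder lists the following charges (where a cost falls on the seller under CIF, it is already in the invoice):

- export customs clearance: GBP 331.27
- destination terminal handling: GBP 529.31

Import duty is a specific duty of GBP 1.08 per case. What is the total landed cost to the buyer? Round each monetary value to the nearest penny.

Total landed cost: GBP 96945.23

CIF: the seller pays costs through ocean freight and marine insurance to the destination port.
Already in the invoice (seller's account under CIF): export clearance — exclude.
The CIF price already equals the CIF value: 74652.84
Import duty = 20151 × 1.08 = 21763.08
Buyer bears: destination terminal 529.31 + duty 21763.08 = 22292.39
Landed cost = invoice 74652.84 + 22292.39 = 96945.23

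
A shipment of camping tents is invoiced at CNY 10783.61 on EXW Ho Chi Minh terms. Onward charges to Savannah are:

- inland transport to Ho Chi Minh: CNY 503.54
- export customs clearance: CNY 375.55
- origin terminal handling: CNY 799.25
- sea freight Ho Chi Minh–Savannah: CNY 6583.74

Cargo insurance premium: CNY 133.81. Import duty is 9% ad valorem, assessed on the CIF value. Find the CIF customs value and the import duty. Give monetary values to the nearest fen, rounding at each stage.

CIF = EXW price + pre-shipment costs + freight + insurance
CIF = 10783.61 + 503.54 + 375.55 + 799.25 + 6583.74 + 133.81 = 19179.50
Import duty = 19179.50 × 9% = 1726.16

CIF value: CNY 19179.50; import duty: CNY 1726.16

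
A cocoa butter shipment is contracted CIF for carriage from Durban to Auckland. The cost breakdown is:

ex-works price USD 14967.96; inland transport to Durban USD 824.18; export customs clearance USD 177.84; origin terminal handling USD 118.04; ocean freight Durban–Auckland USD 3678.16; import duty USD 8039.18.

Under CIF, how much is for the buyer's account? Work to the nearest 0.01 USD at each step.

CIF: the seller pays costs through ocean freight and marine insurance to the destination port.
Seller's account: goods 14967.96 + inland to port 824.18 + export clearance 177.84 + origin terminal 118.04 + freight 3678.16 = 19766.18
Buyer's account: duty 8039.18 = 8039.18

Buyer's account: USD 8039.18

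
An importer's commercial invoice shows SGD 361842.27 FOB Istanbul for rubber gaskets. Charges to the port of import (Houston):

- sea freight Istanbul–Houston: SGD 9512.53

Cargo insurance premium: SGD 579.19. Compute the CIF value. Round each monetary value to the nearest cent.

CIF = FOB price + freight + insurance
CIF = 361842.27 + 9512.53 + 579.19 = 371933.99

CIF value: SGD 371933.99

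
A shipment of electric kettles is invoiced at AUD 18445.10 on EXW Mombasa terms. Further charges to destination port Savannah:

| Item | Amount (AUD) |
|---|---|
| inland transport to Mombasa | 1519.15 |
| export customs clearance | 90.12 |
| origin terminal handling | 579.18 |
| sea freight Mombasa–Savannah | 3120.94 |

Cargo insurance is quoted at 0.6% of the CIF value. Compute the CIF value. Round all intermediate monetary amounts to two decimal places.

CIF value: AUD 23897.88

Let C be the CIF value. C = EXW price + pre-shipment costs + freight + 0.6% × C
C − 0.6% × C = 18445.10 + 1519.15 + 90.12 + 579.18 + 3120.94
0.994 × C = 23754.49
C = 23754.49 / 0.994 = 23897.88
Insurance premium = 0.6% × 23897.88 = 143.39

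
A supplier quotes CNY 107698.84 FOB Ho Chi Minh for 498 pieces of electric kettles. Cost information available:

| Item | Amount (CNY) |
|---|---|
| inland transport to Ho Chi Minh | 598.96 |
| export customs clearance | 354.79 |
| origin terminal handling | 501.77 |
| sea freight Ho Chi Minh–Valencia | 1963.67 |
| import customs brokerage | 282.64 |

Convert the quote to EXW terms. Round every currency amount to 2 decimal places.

EXW price: CNY 106243.32

Not relevant to the conversion: freight, brokerage — on the buyer under both terms; not part of either seller's price.
From FOB to EXW, the seller no longer bears: inland to port, export clearance, origin terminal.
EXW price = 107698.84 − 598.96 − 354.79 − 501.77 = 106243.32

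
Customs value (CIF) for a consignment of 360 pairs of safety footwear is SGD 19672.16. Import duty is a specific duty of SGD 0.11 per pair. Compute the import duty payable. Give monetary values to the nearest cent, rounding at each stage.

Import duty = 360 × 0.11 = 39.60

Import duty: SGD 39.60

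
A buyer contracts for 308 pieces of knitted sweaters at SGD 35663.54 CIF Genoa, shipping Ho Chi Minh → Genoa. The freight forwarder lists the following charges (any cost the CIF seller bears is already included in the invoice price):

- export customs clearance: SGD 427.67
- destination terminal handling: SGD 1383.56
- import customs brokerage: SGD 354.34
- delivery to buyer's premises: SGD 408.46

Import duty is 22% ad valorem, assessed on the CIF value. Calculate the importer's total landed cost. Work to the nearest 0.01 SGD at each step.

CIF: the seller pays costs through ocean freight and marine insurance to the destination port.
Already in the invoice (seller's account under CIF): export clearance — exclude.
The CIF price already equals the CIF value: 35663.54
Import duty = 35663.54 × 22% = 7845.98
Buyer bears: destination terminal 1383.56 + brokerage 354.34 + delivery 408.46 + duty 7845.98 = 9992.34
Landed cost = invoice 35663.54 + 9992.34 = 45655.88

Total landed cost: SGD 45655.88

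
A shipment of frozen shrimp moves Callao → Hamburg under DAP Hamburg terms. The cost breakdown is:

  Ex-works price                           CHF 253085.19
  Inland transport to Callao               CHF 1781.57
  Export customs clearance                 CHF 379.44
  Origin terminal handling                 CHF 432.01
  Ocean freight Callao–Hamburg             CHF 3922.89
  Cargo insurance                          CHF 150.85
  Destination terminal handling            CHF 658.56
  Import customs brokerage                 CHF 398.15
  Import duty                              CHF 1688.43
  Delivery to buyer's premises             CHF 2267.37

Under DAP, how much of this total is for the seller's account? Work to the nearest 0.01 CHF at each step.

Seller's account: CHF 262677.88

DAP: the seller bears all costs to the named destination except import duty and clearance.
Seller's account: goods 253085.19 + inland to port 1781.57 + export clearance 379.44 + origin terminal 432.01 + freight 3922.89 + insurance 150.85 + destination terminal 658.56 + delivery 2267.37 = 262677.88
Buyer's account: brokerage 398.15 + duty 1688.43 = 2086.58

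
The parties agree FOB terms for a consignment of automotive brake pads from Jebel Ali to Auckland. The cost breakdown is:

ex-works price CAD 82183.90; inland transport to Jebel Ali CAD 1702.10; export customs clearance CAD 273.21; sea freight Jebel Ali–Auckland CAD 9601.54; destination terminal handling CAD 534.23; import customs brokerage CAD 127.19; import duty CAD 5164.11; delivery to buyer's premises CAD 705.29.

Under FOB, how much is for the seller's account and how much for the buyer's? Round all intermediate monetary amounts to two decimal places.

Seller: CAD 84159.21; buyer: CAD 16132.36

FOB: the seller bears costs until goods are on board at the origin port; the buyer bears freight, insurance and all costs thereafter.
Seller's account: goods 82183.90 + inland to port 1702.10 + export clearance 273.21 = 84159.21
Buyer's account: freight 9601.54 + destination terminal 534.23 + brokerage 127.19 + duty 5164.11 + delivery 705.29 = 16132.36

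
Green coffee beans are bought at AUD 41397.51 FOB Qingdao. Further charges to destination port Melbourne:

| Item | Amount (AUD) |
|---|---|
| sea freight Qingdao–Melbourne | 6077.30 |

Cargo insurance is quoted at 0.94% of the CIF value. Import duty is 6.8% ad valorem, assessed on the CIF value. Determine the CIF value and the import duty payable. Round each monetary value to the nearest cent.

CIF value: AUD 47925.31; import duty: AUD 3258.92

Let C be the CIF value. C = FOB price + freight + 0.94% × C
C − 0.94% × C = 41397.51 + 6077.30
0.9906 × C = 47474.81
C = 47474.81 / 0.9906 = 47925.31
Insurance premium = 0.94% × 47925.31 = 450.50
Import duty = 47925.31 × 6.8% = 3258.92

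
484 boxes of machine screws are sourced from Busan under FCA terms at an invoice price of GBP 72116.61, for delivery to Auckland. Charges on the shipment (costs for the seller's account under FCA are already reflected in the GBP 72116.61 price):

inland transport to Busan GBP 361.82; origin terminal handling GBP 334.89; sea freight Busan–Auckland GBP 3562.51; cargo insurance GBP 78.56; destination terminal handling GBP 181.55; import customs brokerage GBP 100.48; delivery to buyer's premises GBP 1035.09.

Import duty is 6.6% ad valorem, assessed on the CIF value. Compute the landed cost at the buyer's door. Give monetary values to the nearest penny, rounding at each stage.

FCA: the seller delivers export-cleared goods to the carrier; the buyer bears costs from that point.
Already in the invoice (seller's account under FCA): inland to port — exclude.
CIF value = FCA price + origin terminal + freight + insurance = 72116.61 + 334.89 + 3562.51 + 78.56 = 76092.57
Import duty = 76092.57 × 6.6% = 5022.11
Buyer bears: origin terminal 334.89 + freight 3562.51 + insurance 78.56 + destination terminal 181.55 + brokerage 100.48 + delivery 1035.09 + duty 5022.11 = 10315.19
Landed cost = invoice 72116.61 + 10315.19 = 82431.80

Total landed cost: GBP 82431.80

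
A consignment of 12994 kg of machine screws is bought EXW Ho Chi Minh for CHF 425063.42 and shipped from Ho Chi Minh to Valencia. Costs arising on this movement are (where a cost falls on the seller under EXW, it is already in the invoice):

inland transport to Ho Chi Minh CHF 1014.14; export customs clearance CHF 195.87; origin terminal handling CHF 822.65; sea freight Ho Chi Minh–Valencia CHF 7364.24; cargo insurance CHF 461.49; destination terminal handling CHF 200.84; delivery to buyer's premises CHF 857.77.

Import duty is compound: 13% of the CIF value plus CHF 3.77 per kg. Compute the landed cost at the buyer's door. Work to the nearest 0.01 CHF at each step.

Total landed cost: CHF 541507.64

EXW: the seller makes goods available at their premises; the buyer bears all onward costs.
CIF value = EXW price + inland to port + export clearance + origin terminal + freight + insurance = 425063.42 + 1014.14 + 195.87 + 822.65 + 7364.24 + 461.49 = 434921.81
Ad valorem component: 434921.81 × 13% = 56539.84
Specific component: 12994 × 3.77 = 48987.38
Import duty = 56539.84 + 48987.38 = 105527.22
Buyer bears: inland to port 1014.14 + export clearance 195.87 + origin terminal 822.65 + freight 7364.24 + insurance 461.49 + destination terminal 200.84 + delivery 857.77 + duty 105527.22 = 116444.22
Landed cost = invoice 425063.42 + 116444.22 = 541507.64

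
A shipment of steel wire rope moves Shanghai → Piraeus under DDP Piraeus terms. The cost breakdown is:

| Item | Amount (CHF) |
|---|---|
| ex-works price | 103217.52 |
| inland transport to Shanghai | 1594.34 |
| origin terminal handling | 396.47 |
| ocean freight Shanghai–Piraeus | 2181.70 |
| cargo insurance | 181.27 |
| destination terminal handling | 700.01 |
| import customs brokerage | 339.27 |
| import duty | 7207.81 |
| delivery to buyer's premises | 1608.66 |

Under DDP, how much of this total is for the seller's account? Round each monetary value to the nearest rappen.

DDP: the seller bears all costs including import duty.
Seller's account: goods 103217.52 + inland to port 1594.34 + origin terminal 396.47 + freight 2181.70 + insurance 181.27 + destination terminal 700.01 + brokerage 339.27 + duty 7207.81 + delivery 1608.66 = 117427.05
Buyer's account: 0.00

Seller's account: CHF 117427.05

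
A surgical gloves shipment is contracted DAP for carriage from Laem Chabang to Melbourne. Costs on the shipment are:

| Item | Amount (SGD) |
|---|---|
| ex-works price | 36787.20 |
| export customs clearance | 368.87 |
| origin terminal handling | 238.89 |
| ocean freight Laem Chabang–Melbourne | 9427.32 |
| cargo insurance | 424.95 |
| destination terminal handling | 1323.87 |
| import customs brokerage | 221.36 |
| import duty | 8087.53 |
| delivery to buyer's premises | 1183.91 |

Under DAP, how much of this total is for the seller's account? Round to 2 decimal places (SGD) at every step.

DAP: the seller bears all costs to the named destination except import duty and clearance.
Seller's account: goods 36787.20 + export clearance 368.87 + origin terminal 238.89 + freight 9427.32 + insurance 424.95 + destination terminal 1323.87 + delivery 1183.91 = 49755.01
Buyer's account: brokerage 221.36 + duty 8087.53 = 8308.89

Seller's account: SGD 49755.01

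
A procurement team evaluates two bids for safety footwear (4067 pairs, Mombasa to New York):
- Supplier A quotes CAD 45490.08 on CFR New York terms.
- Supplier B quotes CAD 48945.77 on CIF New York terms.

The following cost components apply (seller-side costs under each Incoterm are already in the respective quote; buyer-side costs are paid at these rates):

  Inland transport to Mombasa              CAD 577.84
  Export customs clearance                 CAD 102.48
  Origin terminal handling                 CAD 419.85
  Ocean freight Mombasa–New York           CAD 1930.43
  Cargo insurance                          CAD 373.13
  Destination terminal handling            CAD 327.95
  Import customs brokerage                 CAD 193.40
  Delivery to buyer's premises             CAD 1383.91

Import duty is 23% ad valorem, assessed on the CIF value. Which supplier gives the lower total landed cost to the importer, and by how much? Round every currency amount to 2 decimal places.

Supplier A (CFR):
CIF value = CFR price + insurance = 45490.08 + 373.13 = 45863.21
Import duty = 45863.21 × 23% = 10548.54
Buyer bears (A): 373.13 + 327.95 + 193.40 + 1383.91 = 2278.39
Landed cost (A) = invoice 45490.08 + 2278.39 + duty 10548.54 = 58317.01
Supplier B (CIF):
The CIF price already equals the CIF value: 48945.77
Import duty = 48945.77 × 23% = 11257.53
Buyer bears (B): 327.95 + 193.40 + 1383.91 = 1905.26
Landed cost (B) = invoice 48945.77 + 1905.26 + duty 11257.53 = 62108.56
Difference = |58317.01 − 62108.56| = 3791.55

Supplier A is cheaper by CAD 3791.55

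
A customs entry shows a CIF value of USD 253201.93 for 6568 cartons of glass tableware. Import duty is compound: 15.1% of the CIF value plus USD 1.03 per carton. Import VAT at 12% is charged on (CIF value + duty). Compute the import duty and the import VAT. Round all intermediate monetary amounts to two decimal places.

Import duty: USD 44998.53; import VAT: USD 35784.06

Ad valorem component: 253201.93 × 15.1% = 38233.49
Specific component: 6568 × 1.03 = 6765.04
Import duty = 38233.49 + 6765.04 = 44998.53
VAT base = CIF + duty = 253201.93 + 44998.53 = 298200.46
Import VAT = 298200.46 × 12% = 35784.06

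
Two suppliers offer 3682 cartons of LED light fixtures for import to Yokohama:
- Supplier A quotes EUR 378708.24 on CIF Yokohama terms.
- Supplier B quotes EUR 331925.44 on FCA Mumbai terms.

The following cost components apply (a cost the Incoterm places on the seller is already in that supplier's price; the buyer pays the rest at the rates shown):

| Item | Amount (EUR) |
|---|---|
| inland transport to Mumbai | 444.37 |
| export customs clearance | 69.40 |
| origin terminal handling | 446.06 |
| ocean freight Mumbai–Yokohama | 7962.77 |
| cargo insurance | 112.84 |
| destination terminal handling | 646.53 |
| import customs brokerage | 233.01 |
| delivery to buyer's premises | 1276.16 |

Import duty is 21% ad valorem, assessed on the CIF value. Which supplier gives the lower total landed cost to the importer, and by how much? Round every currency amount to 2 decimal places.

Supplier A (CIF):
The CIF price already equals the CIF value: 378708.24
Import duty = 378708.24 × 21% = 79528.73
Buyer bears (A): 646.53 + 233.01 + 1276.16 = 2155.70
Landed cost (A) = invoice 378708.24 + 2155.70 + duty 79528.73 = 460392.67
Supplier B (FCA):
CIF value = FCA price + origin terminal + freight + insurance = 331925.44 + 446.06 + 7962.77 + 112.84 = 340447.11
Import duty = 340447.11 × 21% = 71493.89
Buyer bears (B): 446.06 + 7962.77 + 112.84 + 646.53 + 233.01 + 1276.16 = 10677.37
Landed cost (B) = invoice 331925.44 + 10677.37 + duty 71493.89 = 414096.70
Difference = |460392.67 − 414096.70| = 46295.97

Supplier B is cheaper by EUR 46295.97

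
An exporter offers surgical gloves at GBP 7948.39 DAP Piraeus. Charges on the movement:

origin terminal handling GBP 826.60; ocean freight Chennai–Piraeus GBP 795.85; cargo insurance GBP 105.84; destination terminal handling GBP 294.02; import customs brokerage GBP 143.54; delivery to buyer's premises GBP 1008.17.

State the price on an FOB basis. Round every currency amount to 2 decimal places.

Not relevant to the conversion: origin terminal — on the seller under both DAP and FOB; already in the DAP price and stays in the FOB price. brokerage — on the buyer under both terms; not part of either seller's price.
From DAP to FOB, the seller no longer bears: freight, insurance, destination terminal, delivery.
FOB price = 7948.39 − 795.85 − 105.84 − 294.02 − 1008.17 = 5744.51

FOB price: GBP 5744.51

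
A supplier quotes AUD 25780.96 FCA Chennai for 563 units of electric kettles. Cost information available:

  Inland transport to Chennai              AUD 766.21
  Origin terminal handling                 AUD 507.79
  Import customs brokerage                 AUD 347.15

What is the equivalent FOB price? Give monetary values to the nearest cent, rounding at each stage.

FOB price: AUD 26288.75

Not relevant to the conversion: inland to port — on the seller under both FCA and FOB; already in the FCA price and stays in the FOB price. brokerage — on the buyer under both terms; not part of either seller's price.
From FCA to FOB, the seller additionally bears: origin terminal.
FOB price = 25780.96 + 507.79 = 26288.75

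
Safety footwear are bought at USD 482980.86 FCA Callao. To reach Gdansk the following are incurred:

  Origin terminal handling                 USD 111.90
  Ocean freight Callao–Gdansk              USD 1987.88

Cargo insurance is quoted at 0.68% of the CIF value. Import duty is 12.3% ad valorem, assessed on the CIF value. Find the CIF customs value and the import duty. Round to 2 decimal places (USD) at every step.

CIF value: USD 488401.77; import duty: USD 60073.42

Let C be the CIF value. C = FCA price + pre-shipment costs + freight + 0.68% × C
C − 0.68% × C = 482980.86 + 111.90 + 1987.88
0.9932 × C = 485080.64
C = 485080.64 / 0.9932 = 488401.77
Insurance premium = 0.68% × 488401.77 = 3321.13
Import duty = 488401.77 × 12.3% = 60073.42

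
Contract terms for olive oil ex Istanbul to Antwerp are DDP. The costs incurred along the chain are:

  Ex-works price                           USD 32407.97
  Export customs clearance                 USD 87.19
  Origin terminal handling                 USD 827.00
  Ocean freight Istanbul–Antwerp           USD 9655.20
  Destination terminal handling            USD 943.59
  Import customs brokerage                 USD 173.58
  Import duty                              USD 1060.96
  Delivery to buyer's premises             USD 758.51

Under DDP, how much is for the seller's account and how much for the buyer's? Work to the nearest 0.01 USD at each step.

DDP: the seller bears all costs including import duty.
Seller's account: goods 32407.97 + export clearance 87.19 + origin terminal 827.00 + freight 9655.20 + destination terminal 943.59 + brokerage 173.58 + duty 1060.96 + delivery 758.51 = 45914.00
Buyer's account: 0.00

Seller: USD 45914.00; buyer: USD 0.00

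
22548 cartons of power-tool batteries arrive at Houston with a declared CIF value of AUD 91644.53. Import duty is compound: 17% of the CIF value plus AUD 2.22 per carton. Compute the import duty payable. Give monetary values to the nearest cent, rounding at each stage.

Ad valorem component: 91644.53 × 17% = 15579.57
Specific component: 22548 × 2.22 = 50056.56
Import duty = 15579.57 + 50056.56 = 65636.13

Import duty: AUD 65636.13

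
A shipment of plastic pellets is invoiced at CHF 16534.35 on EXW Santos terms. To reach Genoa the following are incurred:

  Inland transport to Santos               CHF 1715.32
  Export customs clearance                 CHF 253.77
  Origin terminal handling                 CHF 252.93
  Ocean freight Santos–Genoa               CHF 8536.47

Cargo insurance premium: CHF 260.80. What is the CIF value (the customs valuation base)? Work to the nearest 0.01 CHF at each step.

CIF value: CHF 27553.64

CIF = EXW price + pre-shipment costs + freight + insurance
CIF = 16534.35 + 1715.32 + 253.77 + 252.93 + 8536.47 + 260.80 = 27553.64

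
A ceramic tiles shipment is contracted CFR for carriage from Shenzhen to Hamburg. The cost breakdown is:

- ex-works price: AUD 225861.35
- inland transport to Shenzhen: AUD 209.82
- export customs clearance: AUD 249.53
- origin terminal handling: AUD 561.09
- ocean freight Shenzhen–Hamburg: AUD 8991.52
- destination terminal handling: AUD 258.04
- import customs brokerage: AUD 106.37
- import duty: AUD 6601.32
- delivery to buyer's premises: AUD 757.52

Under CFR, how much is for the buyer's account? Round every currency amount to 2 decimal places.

CFR: the seller pays costs through ocean freight to the destination port, but not insurance.
Seller's account: goods 225861.35 + inland to port 209.82 + export clearance 249.53 + origin terminal 561.09 + freight 8991.52 = 235873.31
Buyer's account: destination terminal 258.04 + brokerage 106.37 + duty 6601.32 + delivery 757.52 = 7723.25

Buyer's account: AUD 7723.25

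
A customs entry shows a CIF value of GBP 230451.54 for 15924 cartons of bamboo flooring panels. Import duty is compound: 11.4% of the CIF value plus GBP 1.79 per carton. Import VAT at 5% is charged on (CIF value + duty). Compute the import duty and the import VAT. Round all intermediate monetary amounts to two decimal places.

Import duty: GBP 54775.44; import VAT: GBP 14261.35

Ad valorem component: 230451.54 × 11.4% = 26271.48
Specific component: 15924 × 1.79 = 28503.96
Import duty = 26271.48 + 28503.96 = 54775.44
VAT base = CIF + duty = 230451.54 + 54775.44 = 285226.98
Import VAT = 285226.98 × 5% = 14261.35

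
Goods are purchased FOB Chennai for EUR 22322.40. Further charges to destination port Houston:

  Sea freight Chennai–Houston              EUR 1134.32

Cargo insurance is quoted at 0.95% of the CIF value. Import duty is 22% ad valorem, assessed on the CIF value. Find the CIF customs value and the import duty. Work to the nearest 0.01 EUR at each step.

CIF value: EUR 23681.70; import duty: EUR 5209.97

Let C be the CIF value. C = FOB price + freight + 0.95% × C
C − 0.95% × C = 22322.40 + 1134.32
0.9905 × C = 23456.72
C = 23456.72 / 0.9905 = 23681.70
Insurance premium = 0.95% × 23681.70 = 224.98
Import duty = 23681.70 × 22% = 5209.97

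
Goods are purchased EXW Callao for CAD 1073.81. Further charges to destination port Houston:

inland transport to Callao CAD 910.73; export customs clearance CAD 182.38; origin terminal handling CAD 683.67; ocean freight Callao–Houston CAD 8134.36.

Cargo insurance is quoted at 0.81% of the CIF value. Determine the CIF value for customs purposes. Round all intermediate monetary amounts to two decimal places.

CIF value: CAD 11074.65

Let C be the CIF value. C = EXW price + pre-shipment costs + freight + 0.81% × C
C − 0.81% × C = 1073.81 + 910.73 + 182.38 + 683.67 + 8134.36
0.9919 × C = 10984.95
C = 10984.95 / 0.9919 = 11074.65
Insurance premium = 0.81% × 11074.65 = 89.70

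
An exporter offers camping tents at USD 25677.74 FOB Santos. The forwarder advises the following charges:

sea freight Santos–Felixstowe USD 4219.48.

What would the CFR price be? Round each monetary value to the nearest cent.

From FOB to CFR, the seller additionally bears: freight.
CFR price = 25677.74 + 4219.48 = 29897.22

CFR price: USD 29897.22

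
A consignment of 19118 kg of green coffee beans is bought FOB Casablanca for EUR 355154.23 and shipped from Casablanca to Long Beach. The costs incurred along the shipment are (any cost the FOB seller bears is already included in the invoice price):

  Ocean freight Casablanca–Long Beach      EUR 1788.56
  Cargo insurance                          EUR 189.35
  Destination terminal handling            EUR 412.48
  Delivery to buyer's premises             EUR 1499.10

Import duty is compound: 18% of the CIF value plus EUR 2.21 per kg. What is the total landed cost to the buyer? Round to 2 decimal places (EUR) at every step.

FOB: the seller bears costs until goods are on board at the origin port; the buyer bears freight, insurance and all costs thereafter.
CIF value = FOB price + freight + insurance = 355154.23 + 1788.56 + 189.35 = 357132.14
Ad valorem component: 357132.14 × 18% = 64283.79
Specific component: 19118 × 2.21 = 42250.78
Import duty = 64283.79 + 42250.78 = 106534.57
Buyer bears: freight 1788.56 + insurance 189.35 + destination terminal 412.48 + delivery 1499.10 + duty 106534.57 = 110424.06
Landed cost = invoice 355154.23 + 110424.06 = 465578.29

Total landed cost: EUR 465578.29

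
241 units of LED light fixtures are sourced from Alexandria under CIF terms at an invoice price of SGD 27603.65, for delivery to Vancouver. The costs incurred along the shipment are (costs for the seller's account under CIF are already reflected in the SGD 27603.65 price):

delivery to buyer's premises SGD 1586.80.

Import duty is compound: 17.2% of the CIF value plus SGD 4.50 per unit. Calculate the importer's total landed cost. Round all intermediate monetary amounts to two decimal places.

Total landed cost: SGD 35022.78

CIF: the seller pays costs through ocean freight and marine insurance to the destination port.
The CIF price already equals the CIF value: 27603.65
Ad valorem component: 27603.65 × 17.2% = 4747.83
Specific component: 241 × 4.50 = 1084.50
Import duty = 4747.83 + 1084.50 = 5832.33
Buyer bears: delivery 1586.80 + duty 5832.33 = 7419.13
Landed cost = invoice 27603.65 + 7419.13 = 35022.78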